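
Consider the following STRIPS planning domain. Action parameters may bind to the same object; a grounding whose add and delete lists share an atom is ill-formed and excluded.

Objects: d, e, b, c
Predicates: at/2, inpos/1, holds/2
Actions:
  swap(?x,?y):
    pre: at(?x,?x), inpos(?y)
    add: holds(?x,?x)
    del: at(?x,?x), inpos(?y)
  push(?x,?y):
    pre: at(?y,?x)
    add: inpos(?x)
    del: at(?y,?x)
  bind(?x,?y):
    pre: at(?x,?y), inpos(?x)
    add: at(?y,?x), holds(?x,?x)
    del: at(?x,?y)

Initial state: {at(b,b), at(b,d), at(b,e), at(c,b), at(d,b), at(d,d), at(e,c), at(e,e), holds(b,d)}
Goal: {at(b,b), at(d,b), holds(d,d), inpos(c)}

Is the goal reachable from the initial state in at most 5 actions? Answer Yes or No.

Yes

1. push(d,b)  →  {at(b,b), at(b,e), at(c,b), at(d,b), at(d,d), at(e,c), at(e,e), holds(b,d), inpos(d)}
2. swap(d,d)  →  {at(b,b), at(b,e), at(c,b), at(d,b), at(e,c), at(e,e), holds(b,d), holds(d,d)}
3. push(c,e)  →  {at(b,b), at(b,e), at(c,b), at(d,b), at(e,e), holds(b,d), holds(d,d), inpos(c)}
optimal plan length = 3; 3 ≤ 5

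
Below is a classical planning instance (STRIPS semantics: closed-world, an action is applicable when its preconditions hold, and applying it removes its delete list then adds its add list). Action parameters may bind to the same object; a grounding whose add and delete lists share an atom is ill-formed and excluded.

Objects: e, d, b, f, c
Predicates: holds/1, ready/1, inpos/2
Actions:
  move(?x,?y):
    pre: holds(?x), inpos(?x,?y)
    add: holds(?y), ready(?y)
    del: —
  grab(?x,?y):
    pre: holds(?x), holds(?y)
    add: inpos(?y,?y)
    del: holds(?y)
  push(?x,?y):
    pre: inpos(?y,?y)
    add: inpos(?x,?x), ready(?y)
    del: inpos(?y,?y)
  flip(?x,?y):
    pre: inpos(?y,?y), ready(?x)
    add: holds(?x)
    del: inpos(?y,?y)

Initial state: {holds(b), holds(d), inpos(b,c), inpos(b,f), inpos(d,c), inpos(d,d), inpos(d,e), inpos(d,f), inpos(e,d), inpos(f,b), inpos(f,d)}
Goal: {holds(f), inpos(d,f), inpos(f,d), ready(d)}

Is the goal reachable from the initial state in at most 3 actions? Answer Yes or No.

Yes

1. move(d,d)  →  {holds(b), holds(d), inpos(b,c), inpos(b,f), inpos(d,c), inpos(d,d), inpos(d,e), inpos(d,f), inpos(e,d), inpos(f,b), inpos(f,d), ready(d)}
2. move(d,f)  →  {holds(b), holds(d), holds(f), inpos(b,c), inpos(b,f), inpos(d,c), inpos(d,d), inpos(d,e), inpos(d,f), inpos(e,d), inpos(f,b), inpos(f,d), ready(d), ready(f)}
optimal plan length = 2; 2 ≤ 3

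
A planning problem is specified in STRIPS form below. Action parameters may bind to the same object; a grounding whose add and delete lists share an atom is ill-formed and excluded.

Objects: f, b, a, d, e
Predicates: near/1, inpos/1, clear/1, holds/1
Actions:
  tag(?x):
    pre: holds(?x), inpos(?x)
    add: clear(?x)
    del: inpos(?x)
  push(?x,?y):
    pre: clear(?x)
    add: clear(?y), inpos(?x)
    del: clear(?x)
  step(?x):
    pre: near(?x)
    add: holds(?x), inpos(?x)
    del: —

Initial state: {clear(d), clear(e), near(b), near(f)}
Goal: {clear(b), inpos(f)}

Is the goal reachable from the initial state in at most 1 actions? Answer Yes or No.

1. push(d,f)  →  {clear(e), clear(f), inpos(d), near(b), near(f)}
2. push(f,b)  →  {clear(b), clear(e), inpos(d), inpos(f), near(b), near(f)}
optimal plan length = 2; 2 > 1

No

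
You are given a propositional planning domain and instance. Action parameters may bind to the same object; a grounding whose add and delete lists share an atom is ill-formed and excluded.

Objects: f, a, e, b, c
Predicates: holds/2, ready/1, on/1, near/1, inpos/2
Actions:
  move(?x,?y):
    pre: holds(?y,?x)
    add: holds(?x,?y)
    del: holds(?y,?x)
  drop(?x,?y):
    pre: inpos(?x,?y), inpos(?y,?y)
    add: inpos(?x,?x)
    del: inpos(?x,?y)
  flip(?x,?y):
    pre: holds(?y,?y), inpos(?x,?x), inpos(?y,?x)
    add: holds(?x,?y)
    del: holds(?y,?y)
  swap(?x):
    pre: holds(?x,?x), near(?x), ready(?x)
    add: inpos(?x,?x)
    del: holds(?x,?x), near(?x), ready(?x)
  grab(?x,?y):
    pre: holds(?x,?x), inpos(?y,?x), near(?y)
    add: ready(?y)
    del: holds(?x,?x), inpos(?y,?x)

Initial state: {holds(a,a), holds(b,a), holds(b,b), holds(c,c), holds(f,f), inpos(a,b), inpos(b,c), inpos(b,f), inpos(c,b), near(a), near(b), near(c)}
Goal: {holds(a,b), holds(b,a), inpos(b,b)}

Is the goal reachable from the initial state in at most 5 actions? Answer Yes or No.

Yes

1. move(a,b)  →  {holds(a,a), holds(a,b), holds(b,b), holds(c,c), holds(f,f), inpos(a,b), inpos(b,c), inpos(b,f), inpos(c,b), near(a), near(b), near(c)}
2. grab(f,b)  →  {holds(a,a), holds(a,b), holds(b,b), holds(c,c), inpos(a,b), inpos(b,c), inpos(c,b), near(a), near(b), near(c), ready(b)}
3. swap(b)  →  {holds(a,a), holds(a,b), holds(c,c), inpos(a,b), inpos(b,b), inpos(b,c), inpos(c,b), near(a), near(c)}
4. flip(b,a)  →  {holds(a,b), holds(b,a), holds(c,c), inpos(a,b), inpos(b,b), inpos(b,c), inpos(c,b), near(a), near(c)}
optimal plan length = 4; 4 ≤ 5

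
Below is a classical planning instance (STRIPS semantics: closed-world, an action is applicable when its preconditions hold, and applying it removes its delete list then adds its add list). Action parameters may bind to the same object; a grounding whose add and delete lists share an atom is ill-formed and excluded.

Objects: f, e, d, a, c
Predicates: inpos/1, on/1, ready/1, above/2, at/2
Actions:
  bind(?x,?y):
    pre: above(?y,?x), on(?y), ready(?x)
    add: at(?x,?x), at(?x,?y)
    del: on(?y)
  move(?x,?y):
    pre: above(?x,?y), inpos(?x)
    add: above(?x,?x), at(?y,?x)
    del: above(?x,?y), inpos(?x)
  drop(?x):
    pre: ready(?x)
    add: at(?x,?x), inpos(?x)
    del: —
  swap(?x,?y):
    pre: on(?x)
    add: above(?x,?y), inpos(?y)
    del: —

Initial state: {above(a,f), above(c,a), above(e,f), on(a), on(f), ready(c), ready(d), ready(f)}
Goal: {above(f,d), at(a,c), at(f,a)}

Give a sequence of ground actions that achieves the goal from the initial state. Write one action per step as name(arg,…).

bind(f,a); drop(c); move(c,a); swap(f,d)

1. bind(f,a)  →  {above(a,f), above(c,a), above(e,f), at(f,a), at(f,f), on(f), ready(c), ready(d), ready(f)}
2. drop(c)  →  {above(a,f), above(c,a), above(e,f), at(c,c), at(f,a), at(f,f), inpos(c), on(f), ready(c), ready(d), ready(f)}
3. move(c,a)  →  {above(a,f), above(c,c), above(e,f), at(a,c), at(c,c), at(f,a), at(f,f), on(f), ready(c), ready(d), ready(f)}
4. swap(f,d)  →  {above(a,f), above(c,c), above(e,f), above(f,d), at(a,c), at(c,c), at(f,a), at(f,f), inpos(d), on(f), ready(c), ready(d), ready(f)}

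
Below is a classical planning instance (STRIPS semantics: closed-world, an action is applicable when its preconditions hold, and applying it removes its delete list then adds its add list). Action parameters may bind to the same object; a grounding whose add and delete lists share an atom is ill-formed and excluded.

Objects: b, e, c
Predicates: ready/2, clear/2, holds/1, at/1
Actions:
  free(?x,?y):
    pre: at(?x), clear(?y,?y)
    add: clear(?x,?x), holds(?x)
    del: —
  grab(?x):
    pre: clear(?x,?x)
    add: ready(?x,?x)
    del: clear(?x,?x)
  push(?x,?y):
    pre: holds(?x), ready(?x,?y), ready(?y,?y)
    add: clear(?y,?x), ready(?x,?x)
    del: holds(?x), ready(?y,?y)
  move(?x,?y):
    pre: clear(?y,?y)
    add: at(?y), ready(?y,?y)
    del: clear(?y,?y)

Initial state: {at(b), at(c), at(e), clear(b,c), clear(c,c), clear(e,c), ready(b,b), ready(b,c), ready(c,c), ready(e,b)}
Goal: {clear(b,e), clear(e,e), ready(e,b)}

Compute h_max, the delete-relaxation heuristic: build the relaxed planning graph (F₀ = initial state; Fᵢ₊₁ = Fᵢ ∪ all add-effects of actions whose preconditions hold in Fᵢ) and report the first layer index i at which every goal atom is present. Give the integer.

F0 = init (10 atoms)
F1 = F0 ∪ {clear(b,b), clear(e,e), holds(b), holds(c), holds(e)}  (15 atoms)
F2 = F1 ∪ {clear(b,e), clear(c,b), ready(e,e)}  (18 atoms)
goal ⊆ F2  ⇒  h_max = 2

2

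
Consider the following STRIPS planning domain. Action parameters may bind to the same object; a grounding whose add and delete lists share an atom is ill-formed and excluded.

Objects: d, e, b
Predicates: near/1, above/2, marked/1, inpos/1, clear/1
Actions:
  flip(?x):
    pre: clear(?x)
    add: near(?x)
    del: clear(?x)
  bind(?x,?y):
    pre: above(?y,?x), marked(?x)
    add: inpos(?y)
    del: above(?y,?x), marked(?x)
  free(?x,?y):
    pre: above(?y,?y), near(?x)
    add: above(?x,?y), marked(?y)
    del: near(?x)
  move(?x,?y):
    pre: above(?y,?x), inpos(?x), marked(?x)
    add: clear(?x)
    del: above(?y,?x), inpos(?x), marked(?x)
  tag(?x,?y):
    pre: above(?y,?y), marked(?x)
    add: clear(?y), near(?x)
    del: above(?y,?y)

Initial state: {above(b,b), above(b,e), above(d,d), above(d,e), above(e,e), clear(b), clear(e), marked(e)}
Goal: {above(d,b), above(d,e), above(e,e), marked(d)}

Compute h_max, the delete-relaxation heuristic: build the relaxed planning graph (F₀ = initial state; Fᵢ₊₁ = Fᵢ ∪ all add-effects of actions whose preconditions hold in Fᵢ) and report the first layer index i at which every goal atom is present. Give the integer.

3

F0 = init (8 atoms)
F1 = F0 ∪ {clear(d), inpos(b), inpos(d), inpos(e), near(b), near(e)}  (14 atoms)
F2 = F1 ∪ {above(b,d), above(e,b), above(e,d), marked(b), marked(d), near(d)}  (20 atoms)
F3 = F2 ∪ {above(d,b)}  (21 atoms)
goal ⊆ F3  ⇒  h_max = 3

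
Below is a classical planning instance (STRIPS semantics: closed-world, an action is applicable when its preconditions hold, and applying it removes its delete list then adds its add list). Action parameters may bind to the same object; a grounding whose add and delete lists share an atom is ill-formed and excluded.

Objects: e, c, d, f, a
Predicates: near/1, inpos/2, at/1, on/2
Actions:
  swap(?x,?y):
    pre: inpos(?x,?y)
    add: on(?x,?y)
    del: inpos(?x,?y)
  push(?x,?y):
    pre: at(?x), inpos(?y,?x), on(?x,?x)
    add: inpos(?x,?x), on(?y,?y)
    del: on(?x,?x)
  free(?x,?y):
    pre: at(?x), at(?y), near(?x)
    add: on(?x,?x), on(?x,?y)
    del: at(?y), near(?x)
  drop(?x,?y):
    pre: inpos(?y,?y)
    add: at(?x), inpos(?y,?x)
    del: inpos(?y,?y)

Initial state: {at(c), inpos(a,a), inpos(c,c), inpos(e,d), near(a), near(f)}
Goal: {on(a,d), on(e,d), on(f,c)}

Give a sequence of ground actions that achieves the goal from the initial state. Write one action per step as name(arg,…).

swap(e,d); drop(d,a); swap(a,d); drop(f,c); free(f,c)

1. swap(e,d)  →  {at(c), inpos(a,a), inpos(c,c), near(a), near(f), on(e,d)}
2. drop(d,a)  →  {at(c), at(d), inpos(a,d), inpos(c,c), near(a), near(f), on(e,d)}
3. swap(a,d)  →  {at(c), at(d), inpos(c,c), near(a), near(f), on(a,d), on(e,d)}
4. drop(f,c)  →  {at(c), at(d), at(f), inpos(c,f), near(a), near(f), on(a,d), on(e,d)}
5. free(f,c)  →  {at(d), at(f), inpos(c,f), near(a), on(a,d), on(e,d), on(f,c), on(f,f)}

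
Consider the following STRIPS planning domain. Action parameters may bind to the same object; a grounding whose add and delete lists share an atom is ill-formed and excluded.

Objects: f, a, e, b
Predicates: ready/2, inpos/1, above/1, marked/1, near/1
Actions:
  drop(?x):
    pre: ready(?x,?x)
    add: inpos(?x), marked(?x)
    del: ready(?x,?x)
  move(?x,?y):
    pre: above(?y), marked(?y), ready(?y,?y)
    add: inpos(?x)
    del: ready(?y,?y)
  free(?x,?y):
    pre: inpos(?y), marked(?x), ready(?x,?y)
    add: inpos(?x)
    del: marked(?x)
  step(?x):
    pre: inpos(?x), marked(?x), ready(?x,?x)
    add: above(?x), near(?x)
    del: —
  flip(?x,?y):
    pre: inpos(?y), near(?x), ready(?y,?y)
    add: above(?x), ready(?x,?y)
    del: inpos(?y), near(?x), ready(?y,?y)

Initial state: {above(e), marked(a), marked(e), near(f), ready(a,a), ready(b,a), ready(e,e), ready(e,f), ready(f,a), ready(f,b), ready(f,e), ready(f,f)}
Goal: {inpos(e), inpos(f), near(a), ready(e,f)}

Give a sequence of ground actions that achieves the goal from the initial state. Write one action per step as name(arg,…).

drop(f); move(a,e); free(e,f); step(a)

1. drop(f)  →  {above(e), inpos(f), marked(a), marked(e), marked(f), near(f), ready(a,a), ready(b,a), ready(e,e), ready(e,f), ready(f,a), ready(f,b), ready(f,e)}
2. move(a,e)  →  {above(e), inpos(a), inpos(f), marked(a), marked(e), marked(f), near(f), ready(a,a), ready(b,a), ready(e,f), ready(f,a), ready(f,b), ready(f,e)}
3. free(e,f)  →  {above(e), inpos(a), inpos(e), inpos(f), marked(a), marked(f), near(f), ready(a,a), ready(b,a), ready(e,f), ready(f,a), ready(f,b), ready(f,e)}
4. step(a)  →  {above(a), above(e), inpos(a), inpos(e), inpos(f), marked(a), marked(f), near(a), near(f), ready(a,a), ready(b,a), ready(e,f), ready(f,a), ready(f,b), ready(f,e)}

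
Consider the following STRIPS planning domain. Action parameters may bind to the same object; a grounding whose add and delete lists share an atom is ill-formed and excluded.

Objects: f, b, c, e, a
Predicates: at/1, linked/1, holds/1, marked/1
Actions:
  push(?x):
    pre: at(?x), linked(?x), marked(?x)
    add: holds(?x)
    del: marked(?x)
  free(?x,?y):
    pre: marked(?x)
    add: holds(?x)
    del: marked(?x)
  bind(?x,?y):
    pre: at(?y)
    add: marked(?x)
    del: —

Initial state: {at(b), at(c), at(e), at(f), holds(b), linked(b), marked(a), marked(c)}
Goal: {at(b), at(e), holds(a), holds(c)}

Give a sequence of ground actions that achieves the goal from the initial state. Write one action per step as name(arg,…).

free(c,f); free(a,f)

1. free(c,f)  →  {at(b), at(c), at(e), at(f), holds(b), holds(c), linked(b), marked(a)}
2. free(a,f)  →  {at(b), at(c), at(e), at(f), holds(a), holds(b), holds(c), linked(b)}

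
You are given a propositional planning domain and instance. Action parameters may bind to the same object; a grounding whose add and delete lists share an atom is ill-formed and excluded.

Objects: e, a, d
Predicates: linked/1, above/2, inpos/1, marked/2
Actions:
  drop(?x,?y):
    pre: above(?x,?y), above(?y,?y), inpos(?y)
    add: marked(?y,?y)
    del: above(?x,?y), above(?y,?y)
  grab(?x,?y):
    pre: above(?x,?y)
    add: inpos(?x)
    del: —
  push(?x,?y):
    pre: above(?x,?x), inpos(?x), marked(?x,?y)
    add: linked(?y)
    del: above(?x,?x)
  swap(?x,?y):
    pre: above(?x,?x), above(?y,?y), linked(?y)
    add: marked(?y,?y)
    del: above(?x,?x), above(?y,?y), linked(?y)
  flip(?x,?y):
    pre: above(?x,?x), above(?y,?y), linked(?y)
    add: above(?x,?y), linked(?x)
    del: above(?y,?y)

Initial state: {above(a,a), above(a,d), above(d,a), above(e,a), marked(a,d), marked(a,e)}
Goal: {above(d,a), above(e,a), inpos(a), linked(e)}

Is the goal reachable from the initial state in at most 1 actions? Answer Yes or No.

1. grab(a,a)  →  {above(a,a), above(a,d), above(d,a), above(e,a), inpos(a), marked(a,d), marked(a,e)}
2. push(a,e)  →  {above(a,d), above(d,a), above(e,a), inpos(a), linked(e), marked(a,d), marked(a,e)}
optimal plan length = 2; 2 > 1

No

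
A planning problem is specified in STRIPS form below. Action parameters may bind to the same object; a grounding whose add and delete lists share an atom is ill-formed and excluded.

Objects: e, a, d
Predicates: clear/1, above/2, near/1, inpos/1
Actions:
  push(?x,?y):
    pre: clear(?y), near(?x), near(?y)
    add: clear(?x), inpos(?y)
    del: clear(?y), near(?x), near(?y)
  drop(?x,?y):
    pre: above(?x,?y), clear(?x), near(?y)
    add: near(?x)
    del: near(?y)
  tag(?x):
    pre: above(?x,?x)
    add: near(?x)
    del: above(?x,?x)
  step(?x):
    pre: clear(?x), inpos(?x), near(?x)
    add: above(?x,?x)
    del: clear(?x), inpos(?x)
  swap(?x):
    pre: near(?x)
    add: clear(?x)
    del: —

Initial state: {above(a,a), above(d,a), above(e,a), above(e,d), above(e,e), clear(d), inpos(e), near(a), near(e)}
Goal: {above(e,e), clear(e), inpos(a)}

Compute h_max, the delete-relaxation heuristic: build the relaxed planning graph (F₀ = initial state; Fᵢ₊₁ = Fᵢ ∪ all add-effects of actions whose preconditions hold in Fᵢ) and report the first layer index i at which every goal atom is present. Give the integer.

F0 = init (9 atoms)
F1 = F0 ∪ {clear(a), clear(e), near(d)}  (12 atoms)
F2 = F1 ∪ {inpos(a), inpos(d)}  (14 atoms)
goal ⊆ F2  ⇒  h_max = 2

2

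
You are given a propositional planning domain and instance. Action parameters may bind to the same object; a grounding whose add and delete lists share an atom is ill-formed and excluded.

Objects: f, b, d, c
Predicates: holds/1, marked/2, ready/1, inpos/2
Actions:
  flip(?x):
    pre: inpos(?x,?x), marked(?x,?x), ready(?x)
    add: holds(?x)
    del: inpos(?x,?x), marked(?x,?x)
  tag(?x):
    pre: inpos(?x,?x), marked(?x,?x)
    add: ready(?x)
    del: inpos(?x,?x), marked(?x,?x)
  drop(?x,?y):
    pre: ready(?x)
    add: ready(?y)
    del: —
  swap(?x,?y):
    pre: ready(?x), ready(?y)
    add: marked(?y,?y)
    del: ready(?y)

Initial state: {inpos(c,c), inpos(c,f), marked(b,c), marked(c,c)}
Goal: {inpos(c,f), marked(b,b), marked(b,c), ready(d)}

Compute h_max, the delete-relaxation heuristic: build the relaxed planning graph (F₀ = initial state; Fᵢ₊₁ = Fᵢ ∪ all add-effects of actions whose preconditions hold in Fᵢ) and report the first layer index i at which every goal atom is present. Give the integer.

F0 = init (4 atoms)
F1 = F0 ∪ {ready(c)}  (5 atoms)
F2 = F1 ∪ {holds(c), ready(b), ready(d), ready(f)}  (9 atoms)
F3 = F2 ∪ {marked(b,b), marked(d,d), marked(f,f)}  (12 atoms)
goal ⊆ F3  ⇒  h_max = 3

3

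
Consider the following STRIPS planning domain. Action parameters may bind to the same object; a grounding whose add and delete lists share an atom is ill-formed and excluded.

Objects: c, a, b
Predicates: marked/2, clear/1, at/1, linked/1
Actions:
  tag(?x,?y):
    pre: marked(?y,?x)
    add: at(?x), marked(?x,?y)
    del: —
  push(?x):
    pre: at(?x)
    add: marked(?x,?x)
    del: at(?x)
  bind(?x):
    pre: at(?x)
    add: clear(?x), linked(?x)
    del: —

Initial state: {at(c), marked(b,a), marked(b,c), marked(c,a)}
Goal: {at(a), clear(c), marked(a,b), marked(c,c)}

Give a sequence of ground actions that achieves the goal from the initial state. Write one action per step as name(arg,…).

1. tag(a,b)  →  {at(a), at(c), marked(a,b), marked(b,a), marked(b,c), marked(c,a)}
2. bind(c)  →  {at(a), at(c), clear(c), linked(c), marked(a,b), marked(b,a), marked(b,c), marked(c,a)}
3. push(c)  →  {at(a), clear(c), linked(c), marked(a,b), marked(b,a), marked(b,c), marked(c,a), marked(c,c)}

tag(a,b); bind(c); push(c)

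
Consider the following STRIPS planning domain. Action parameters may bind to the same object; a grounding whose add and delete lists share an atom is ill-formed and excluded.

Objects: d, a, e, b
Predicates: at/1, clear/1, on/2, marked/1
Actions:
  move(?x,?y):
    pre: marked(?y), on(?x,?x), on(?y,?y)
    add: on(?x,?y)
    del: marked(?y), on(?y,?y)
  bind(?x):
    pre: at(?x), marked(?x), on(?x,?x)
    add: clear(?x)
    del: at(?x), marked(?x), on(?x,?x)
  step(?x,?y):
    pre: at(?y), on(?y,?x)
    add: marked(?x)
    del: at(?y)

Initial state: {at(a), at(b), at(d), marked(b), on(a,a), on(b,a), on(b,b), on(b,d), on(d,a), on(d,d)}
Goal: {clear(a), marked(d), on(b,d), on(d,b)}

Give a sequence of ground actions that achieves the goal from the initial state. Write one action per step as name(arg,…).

1. move(d,b)  →  {at(a), at(b), at(d), on(a,a), on(b,a), on(b,d), on(d,a), on(d,b), on(d,d)}
2. step(d,d)  →  {at(a), at(b), marked(d), on(a,a), on(b,a), on(b,d), on(d,a), on(d,b), on(d,d)}
3. step(a,b)  →  {at(a), marked(a), marked(d), on(a,a), on(b,a), on(b,d), on(d,a), on(d,b), on(d,d)}
4. bind(a)  →  {clear(a), marked(d), on(b,a), on(b,d), on(d,a), on(d,b), on(d,d)}

move(d,b); step(d,d); step(a,b); bind(a)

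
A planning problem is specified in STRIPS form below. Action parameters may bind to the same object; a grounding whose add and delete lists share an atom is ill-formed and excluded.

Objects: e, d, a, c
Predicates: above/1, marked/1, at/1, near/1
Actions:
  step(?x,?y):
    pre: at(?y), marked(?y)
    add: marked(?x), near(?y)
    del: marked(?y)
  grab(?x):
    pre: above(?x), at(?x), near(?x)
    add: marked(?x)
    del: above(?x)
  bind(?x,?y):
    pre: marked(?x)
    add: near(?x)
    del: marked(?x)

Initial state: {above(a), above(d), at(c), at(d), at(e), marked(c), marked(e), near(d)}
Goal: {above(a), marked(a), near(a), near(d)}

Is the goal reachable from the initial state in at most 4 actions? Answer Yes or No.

1. step(a,e)  →  {above(a), above(d), at(c), at(d), at(e), marked(a), marked(c), near(d), near(e)}
2. bind(a,e)  →  {above(a), above(d), at(c), at(d), at(e), marked(c), near(a), near(d), near(e)}
3. step(a,c)  →  {above(a), above(d), at(c), at(d), at(e), marked(a), near(a), near(c), near(d), near(e)}
optimal plan length = 3; 3 ≤ 4

Yes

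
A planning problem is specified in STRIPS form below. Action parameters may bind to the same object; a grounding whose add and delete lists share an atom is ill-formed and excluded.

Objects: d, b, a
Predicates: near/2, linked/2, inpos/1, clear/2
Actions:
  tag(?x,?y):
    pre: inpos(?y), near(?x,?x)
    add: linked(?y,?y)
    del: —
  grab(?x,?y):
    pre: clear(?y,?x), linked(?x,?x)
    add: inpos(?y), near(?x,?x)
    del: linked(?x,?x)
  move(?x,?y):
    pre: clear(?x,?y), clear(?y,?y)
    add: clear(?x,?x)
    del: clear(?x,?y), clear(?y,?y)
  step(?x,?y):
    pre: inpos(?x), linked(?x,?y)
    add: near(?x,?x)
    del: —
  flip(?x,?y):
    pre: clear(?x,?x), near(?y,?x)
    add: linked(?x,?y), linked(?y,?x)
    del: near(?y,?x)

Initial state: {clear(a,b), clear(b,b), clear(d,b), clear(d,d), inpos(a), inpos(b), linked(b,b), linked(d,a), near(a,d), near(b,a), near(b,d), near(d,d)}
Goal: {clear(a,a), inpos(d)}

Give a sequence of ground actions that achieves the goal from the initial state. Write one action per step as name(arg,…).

grab(b,d); move(a,b)

1. grab(b,d)  →  {clear(a,b), clear(b,b), clear(d,b), clear(d,d), inpos(a), inpos(b), inpos(d), linked(d,a), near(a,d), near(b,a), near(b,b), near(b,d), near(d,d)}
2. move(a,b)  →  {clear(a,a), clear(d,b), clear(d,d), inpos(a), inpos(b), inpos(d), linked(d,a), near(a,d), near(b,a), near(b,b), near(b,d), near(d,d)}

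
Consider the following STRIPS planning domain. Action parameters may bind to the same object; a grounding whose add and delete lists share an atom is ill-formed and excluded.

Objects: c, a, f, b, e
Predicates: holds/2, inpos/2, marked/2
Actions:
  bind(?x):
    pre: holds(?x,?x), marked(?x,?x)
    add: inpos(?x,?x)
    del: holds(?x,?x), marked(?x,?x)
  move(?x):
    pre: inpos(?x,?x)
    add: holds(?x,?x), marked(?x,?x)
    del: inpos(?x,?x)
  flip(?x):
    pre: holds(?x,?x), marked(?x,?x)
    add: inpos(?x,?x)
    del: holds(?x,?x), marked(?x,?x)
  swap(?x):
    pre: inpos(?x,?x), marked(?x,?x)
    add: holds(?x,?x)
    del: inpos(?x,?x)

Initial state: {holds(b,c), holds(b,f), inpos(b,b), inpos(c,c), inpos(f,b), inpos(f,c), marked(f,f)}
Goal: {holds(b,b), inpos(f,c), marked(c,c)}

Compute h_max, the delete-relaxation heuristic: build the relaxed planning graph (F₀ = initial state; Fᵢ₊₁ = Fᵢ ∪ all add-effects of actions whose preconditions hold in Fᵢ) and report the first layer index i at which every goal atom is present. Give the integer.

1

F0 = init (7 atoms)
F1 = F0 ∪ {holds(b,b), holds(c,c), marked(b,b), marked(c,c)}  (11 atoms)
goal ⊆ F1  ⇒  h_max = 1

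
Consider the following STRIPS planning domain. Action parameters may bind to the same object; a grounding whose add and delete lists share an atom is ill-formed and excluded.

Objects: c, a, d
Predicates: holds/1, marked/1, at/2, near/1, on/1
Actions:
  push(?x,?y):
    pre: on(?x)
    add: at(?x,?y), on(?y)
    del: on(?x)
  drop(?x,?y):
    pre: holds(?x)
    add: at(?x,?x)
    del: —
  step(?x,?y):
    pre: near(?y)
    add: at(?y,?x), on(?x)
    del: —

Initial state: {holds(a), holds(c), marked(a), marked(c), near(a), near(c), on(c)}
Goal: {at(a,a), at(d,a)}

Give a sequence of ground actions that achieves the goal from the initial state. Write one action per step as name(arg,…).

1. push(c,d)  →  {at(c,d), holds(a), holds(c), marked(a), marked(c), near(a), near(c), on(d)}
2. push(d,a)  →  {at(c,d), at(d,a), holds(a), holds(c), marked(a), marked(c), near(a), near(c), on(a)}
3. drop(a,c)  →  {at(a,a), at(c,d), at(d,a), holds(a), holds(c), marked(a), marked(c), near(a), near(c), on(a)}

push(c,d); push(d,a); drop(a,c)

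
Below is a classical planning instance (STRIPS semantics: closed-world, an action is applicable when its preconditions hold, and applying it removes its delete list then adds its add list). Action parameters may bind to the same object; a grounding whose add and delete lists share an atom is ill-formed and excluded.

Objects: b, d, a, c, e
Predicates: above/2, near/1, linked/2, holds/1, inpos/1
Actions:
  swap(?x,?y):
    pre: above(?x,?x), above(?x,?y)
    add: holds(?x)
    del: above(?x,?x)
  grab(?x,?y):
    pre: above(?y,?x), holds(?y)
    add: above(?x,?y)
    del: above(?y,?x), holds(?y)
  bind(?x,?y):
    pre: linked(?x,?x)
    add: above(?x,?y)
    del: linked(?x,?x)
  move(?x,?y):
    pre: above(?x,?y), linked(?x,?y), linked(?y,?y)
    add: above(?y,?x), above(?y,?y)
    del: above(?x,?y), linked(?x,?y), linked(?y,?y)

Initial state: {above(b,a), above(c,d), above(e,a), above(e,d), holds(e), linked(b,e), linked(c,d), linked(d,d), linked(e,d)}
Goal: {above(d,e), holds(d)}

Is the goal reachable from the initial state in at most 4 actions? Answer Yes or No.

1. move(e,d)  →  {above(b,a), above(c,d), above(d,d), above(d,e), above(e,a), holds(e), linked(b,e), linked(c,d)}
2. swap(d,d)  →  {above(b,a), above(c,d), above(d,e), above(e,a), holds(d), holds(e), linked(b,e), linked(c,d)}
optimal plan length = 2; 2 ≤ 4

Yes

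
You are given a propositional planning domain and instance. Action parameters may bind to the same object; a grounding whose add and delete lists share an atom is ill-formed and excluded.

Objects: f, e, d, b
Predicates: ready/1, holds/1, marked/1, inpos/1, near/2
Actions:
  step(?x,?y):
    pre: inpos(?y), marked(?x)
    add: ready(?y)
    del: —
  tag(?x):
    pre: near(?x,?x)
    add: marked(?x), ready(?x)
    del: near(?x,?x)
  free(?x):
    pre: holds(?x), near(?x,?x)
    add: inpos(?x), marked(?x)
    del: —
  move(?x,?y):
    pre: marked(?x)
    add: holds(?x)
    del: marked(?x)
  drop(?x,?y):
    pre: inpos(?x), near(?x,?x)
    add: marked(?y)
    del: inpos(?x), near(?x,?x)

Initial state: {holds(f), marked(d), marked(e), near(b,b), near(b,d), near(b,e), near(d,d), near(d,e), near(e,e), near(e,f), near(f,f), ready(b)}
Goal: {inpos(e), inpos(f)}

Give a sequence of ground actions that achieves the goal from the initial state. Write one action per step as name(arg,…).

free(f); move(e,f); free(e)

1. free(f)  →  {holds(f), inpos(f), marked(d), marked(e), marked(f), near(b,b), near(b,d), near(b,e), near(d,d), near(d,e), near(e,e), near(e,f), near(f,f), ready(b)}
2. move(e,f)  →  {holds(e), holds(f), inpos(f), marked(d), marked(f), near(b,b), near(b,d), near(b,e), near(d,d), near(d,e), near(e,e), near(e,f), near(f,f), ready(b)}
3. free(e)  →  {holds(e), holds(f), inpos(e), inpos(f), marked(d), marked(e), marked(f), near(b,b), near(b,d), near(b,e), near(d,d), near(d,e), near(e,e), near(e,f), near(f,f), ready(b)}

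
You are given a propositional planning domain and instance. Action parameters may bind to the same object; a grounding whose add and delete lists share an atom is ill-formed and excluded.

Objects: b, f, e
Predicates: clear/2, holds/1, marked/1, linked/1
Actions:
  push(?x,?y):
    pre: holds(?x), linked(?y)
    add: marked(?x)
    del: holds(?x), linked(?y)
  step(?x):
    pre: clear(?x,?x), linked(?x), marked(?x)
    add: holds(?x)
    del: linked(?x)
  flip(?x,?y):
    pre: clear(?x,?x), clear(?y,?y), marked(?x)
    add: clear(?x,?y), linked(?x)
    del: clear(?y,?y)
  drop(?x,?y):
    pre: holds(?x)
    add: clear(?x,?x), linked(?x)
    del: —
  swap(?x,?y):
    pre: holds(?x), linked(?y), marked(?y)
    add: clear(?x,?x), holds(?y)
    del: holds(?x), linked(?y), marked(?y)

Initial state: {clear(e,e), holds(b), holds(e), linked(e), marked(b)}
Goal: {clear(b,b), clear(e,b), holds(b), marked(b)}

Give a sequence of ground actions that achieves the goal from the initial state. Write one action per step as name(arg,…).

push(e,e); drop(b,b); flip(e,b); drop(b,b)

1. push(e,e)  →  {clear(e,e), holds(b), marked(b), marked(e)}
2. drop(b,b)  →  {clear(b,b), clear(e,e), holds(b), linked(b), marked(b), marked(e)}
3. flip(e,b)  →  {clear(e,b), clear(e,e), holds(b), linked(b), linked(e), marked(b), marked(e)}
4. drop(b,b)  →  {clear(b,b), clear(e,b), clear(e,e), holds(b), linked(b), linked(e), marked(b), marked(e)}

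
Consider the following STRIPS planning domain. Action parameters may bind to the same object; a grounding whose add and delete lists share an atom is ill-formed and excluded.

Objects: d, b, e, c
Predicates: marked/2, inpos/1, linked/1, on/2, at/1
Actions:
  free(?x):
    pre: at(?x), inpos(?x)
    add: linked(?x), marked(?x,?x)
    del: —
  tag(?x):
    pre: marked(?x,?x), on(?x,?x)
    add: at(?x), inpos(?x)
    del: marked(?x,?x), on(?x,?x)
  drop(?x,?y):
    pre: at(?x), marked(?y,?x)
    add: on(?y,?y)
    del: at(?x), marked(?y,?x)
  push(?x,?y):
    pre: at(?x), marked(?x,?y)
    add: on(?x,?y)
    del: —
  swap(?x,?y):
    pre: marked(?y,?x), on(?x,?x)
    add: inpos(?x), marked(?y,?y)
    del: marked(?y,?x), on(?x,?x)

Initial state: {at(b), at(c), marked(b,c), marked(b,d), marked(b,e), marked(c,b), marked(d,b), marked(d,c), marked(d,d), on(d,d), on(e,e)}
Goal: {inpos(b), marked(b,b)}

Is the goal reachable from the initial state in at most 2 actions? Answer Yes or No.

No

1. drop(c,b)  →  {at(b), marked(b,d), marked(b,e), marked(c,b), marked(d,b), marked(d,c), marked(d,d), on(b,b), on(d,d), on(e,e)}
2. swap(d,b)  →  {at(b), inpos(d), marked(b,b), marked(b,e), marked(c,b), marked(d,b), marked(d,c), marked(d,d), on(b,b), on(e,e)}
3. swap(b,d)  →  {at(b), inpos(b), inpos(d), marked(b,b), marked(b,e), marked(c,b), marked(d,c), marked(d,d), on(e,e)}
optimal plan length = 3; 3 > 2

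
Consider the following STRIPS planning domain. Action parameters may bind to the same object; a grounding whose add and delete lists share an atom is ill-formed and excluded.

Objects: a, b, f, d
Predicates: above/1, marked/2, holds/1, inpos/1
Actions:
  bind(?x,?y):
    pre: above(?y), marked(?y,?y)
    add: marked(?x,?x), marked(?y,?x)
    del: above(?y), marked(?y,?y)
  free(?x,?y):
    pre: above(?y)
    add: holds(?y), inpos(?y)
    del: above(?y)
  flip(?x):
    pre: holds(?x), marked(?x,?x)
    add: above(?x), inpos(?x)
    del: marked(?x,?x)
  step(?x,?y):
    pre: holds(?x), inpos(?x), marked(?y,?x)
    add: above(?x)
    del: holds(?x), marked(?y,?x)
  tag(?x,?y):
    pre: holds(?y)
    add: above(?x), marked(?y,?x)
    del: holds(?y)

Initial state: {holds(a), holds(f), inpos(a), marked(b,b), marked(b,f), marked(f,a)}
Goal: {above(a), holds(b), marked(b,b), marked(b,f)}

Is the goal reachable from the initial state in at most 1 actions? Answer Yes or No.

No

1. step(a,f)  →  {above(a), holds(f), inpos(a), marked(b,b), marked(b,f)}
2. tag(b,f)  →  {above(a), above(b), inpos(a), marked(b,b), marked(b,f), marked(f,b)}
3. free(a,b)  →  {above(a), holds(b), inpos(a), inpos(b), marked(b,b), marked(b,f), marked(f,b)}
optimal plan length = 3; 3 > 1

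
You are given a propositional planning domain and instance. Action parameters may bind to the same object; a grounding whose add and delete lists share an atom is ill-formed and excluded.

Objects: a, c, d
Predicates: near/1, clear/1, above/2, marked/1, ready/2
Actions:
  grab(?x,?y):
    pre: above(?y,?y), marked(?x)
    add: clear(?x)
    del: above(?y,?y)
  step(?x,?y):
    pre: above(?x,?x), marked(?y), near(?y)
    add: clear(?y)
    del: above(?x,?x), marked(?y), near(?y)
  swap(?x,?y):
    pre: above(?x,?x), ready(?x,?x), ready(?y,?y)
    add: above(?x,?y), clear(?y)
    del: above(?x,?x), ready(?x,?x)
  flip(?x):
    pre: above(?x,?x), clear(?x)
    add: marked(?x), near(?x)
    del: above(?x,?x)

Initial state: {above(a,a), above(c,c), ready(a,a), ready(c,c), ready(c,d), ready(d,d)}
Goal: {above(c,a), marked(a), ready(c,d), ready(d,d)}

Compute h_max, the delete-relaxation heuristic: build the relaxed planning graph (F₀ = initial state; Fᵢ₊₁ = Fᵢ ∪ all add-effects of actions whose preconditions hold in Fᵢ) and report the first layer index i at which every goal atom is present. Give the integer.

2

F0 = init (6 atoms)
F1 = F0 ∪ {above(a,c), above(a,d), above(c,a), above(c,d), clear(a), clear(c), clear(d)}  (13 atoms)
F2 = F1 ∪ {marked(a), marked(c), near(a), near(c)}  (17 atoms)
goal ⊆ F2  ⇒  h_max = 2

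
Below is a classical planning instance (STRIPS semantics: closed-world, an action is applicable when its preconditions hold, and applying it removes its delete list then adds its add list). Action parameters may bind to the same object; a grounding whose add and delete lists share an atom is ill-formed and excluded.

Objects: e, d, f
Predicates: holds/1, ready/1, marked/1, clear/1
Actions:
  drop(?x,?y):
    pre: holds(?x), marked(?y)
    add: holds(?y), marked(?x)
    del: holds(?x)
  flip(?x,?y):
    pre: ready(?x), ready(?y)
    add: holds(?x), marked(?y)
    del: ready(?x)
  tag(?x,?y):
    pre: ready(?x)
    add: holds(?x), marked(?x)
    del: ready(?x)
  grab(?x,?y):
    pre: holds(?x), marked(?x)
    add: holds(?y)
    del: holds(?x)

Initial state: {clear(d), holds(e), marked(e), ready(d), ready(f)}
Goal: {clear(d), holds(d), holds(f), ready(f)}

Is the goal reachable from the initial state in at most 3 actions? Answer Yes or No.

1. flip(d,d)  →  {clear(d), holds(d), holds(e), marked(d), marked(e), ready(f)}
2. grab(e,f)  →  {clear(d), holds(d), holds(f), marked(d), marked(e), ready(f)}
optimal plan length = 2; 2 ≤ 3

Yes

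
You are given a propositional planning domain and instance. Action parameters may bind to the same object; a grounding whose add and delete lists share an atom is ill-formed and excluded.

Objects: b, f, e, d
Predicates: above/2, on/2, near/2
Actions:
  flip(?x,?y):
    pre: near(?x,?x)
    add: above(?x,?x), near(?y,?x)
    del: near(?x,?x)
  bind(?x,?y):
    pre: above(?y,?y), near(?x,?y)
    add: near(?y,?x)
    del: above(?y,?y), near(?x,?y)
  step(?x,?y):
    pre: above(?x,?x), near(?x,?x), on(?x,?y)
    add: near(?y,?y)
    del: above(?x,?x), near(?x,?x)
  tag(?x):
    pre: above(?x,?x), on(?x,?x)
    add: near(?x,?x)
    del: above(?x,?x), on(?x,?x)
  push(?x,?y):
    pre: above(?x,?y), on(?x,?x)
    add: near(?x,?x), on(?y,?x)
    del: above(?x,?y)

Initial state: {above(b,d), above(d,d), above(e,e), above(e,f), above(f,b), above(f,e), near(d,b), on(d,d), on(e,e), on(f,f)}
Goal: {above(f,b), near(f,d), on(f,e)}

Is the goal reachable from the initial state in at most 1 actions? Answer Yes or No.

No

1. tag(d)  →  {above(b,d), above(e,e), above(e,f), above(f,b), above(f,e), near(d,b), near(d,d), on(e,e), on(f,f)}
2. flip(d,f)  →  {above(b,d), above(d,d), above(e,e), above(e,f), above(f,b), above(f,e), near(d,b), near(f,d), on(e,e), on(f,f)}
3. push(e,f)  →  {above(b,d), above(d,d), above(e,e), above(f,b), above(f,e), near(d,b), near(e,e), near(f,d), on(e,e), on(f,e), on(f,f)}
optimal plan length = 3; 3 > 1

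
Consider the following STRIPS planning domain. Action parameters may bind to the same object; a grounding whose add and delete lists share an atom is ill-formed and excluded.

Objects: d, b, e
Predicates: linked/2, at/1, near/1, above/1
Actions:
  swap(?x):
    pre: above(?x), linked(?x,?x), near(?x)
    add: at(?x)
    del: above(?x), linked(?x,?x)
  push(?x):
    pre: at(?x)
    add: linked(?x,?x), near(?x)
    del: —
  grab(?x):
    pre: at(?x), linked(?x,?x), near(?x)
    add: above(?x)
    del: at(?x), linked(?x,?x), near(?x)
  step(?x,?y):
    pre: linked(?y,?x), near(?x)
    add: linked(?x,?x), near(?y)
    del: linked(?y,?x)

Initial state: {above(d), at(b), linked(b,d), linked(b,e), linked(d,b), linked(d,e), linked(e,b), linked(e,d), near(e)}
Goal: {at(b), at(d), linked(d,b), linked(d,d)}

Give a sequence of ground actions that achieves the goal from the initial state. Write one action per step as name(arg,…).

1. step(e,d)  →  {above(d), at(b), linked(b,d), linked(b,e), linked(d,b), linked(e,b), linked(e,d), linked(e,e), near(d), near(e)}
2. step(d,b)  →  {above(d), at(b), linked(b,e), linked(d,b), linked(d,d), linked(e,b), linked(e,d), linked(e,e), near(b), near(d), near(e)}
3. swap(d)  →  {at(b), at(d), linked(b,e), linked(d,b), linked(e,b), linked(e,d), linked(e,e), near(b), near(d), near(e)}
4. push(d)  →  {at(b), at(d), linked(b,e), linked(d,b), linked(d,d), linked(e,b), linked(e,d), linked(e,e), near(b), near(d), near(e)}

step(e,d); step(d,b); swap(d); push(d)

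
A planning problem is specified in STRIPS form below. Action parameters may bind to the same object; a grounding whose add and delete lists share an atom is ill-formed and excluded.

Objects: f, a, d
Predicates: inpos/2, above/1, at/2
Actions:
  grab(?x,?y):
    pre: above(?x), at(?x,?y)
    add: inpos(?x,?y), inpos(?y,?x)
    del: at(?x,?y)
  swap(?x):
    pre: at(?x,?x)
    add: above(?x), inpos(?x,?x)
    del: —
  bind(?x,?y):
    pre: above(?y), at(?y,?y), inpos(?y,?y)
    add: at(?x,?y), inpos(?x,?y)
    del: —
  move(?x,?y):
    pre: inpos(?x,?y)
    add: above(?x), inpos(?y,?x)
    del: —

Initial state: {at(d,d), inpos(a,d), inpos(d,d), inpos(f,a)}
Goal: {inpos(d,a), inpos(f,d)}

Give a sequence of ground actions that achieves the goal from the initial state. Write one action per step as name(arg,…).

1. swap(d)  →  {above(d), at(d,d), inpos(a,d), inpos(d,d), inpos(f,a)}
2. bind(f,d)  →  {above(d), at(d,d), at(f,d), inpos(a,d), inpos(d,d), inpos(f,a), inpos(f,d)}
3. move(a,d)  →  {above(a), above(d), at(d,d), at(f,d), inpos(a,d), inpos(d,a), inpos(d,d), inpos(f,a), inpos(f,d)}

swap(d); bind(f,d); move(a,d)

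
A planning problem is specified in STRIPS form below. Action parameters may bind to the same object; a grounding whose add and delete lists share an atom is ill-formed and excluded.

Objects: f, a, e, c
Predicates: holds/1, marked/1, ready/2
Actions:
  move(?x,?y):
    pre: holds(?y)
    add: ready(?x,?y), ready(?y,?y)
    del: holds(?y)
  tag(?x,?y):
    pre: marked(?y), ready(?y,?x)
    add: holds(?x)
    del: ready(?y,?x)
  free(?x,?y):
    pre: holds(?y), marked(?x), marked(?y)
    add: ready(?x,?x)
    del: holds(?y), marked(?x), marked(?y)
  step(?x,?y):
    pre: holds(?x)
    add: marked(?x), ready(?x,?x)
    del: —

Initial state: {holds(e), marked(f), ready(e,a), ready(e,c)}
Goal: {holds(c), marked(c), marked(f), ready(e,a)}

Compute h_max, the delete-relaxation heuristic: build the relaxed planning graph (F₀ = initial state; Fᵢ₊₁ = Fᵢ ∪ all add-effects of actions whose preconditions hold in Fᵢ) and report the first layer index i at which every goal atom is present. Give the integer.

F0 = init (4 atoms)
F1 = F0 ∪ {marked(e), ready(a,e), ready(c,e), ready(e,e), ready(f,e)}  (9 atoms)
F2 = F1 ∪ {holds(a), holds(c), ready(f,f)}  (12 atoms)
F3 = F2 ∪ {holds(f), marked(a), marked(c), ready(a,a), ready(a,c), ready(c,a), ready(c,c), ready(f,a), ready(f,c)}  (21 atoms)
goal ⊆ F3  ⇒  h_max = 3

3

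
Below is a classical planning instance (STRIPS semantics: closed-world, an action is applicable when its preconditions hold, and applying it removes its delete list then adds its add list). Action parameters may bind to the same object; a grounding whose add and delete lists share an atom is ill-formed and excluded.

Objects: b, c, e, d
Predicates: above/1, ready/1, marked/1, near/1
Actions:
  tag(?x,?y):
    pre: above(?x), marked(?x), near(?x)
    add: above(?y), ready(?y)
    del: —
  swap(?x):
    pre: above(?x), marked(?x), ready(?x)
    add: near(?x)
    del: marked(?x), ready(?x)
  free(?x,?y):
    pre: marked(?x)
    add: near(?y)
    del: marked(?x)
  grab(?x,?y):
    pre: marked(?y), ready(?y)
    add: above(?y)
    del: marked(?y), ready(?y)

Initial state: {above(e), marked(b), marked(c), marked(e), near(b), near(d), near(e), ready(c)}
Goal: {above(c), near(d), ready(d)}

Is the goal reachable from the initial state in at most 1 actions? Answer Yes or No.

1. tag(e,c)  →  {above(c), above(e), marked(b), marked(c), marked(e), near(b), near(d), near(e), ready(c)}
2. tag(e,d)  →  {above(c), above(d), above(e), marked(b), marked(c), marked(e), near(b), near(d), near(e), ready(c), ready(d)}
optimal plan length = 2; 2 > 1

No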